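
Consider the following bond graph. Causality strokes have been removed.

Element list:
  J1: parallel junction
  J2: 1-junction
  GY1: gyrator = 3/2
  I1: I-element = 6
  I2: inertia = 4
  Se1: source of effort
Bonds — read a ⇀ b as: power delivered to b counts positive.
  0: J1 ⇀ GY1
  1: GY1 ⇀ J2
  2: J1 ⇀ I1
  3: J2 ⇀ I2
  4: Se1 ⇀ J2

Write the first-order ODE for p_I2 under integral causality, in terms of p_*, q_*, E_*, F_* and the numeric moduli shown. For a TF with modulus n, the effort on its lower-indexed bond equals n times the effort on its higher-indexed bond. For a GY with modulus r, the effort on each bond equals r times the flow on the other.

#4 →J2  (source Se1 imposes e)
#2 →I1  (I1 integral (f out))
#0 →J1  (only one effort-in slot at J1)
#1 →J2  (through GY1, causality inverts; strokes same side of GY1)
#3 →I2  (closing 1-jn rule on J2)

dp_I2/dt = E_Se1 - p_I1/4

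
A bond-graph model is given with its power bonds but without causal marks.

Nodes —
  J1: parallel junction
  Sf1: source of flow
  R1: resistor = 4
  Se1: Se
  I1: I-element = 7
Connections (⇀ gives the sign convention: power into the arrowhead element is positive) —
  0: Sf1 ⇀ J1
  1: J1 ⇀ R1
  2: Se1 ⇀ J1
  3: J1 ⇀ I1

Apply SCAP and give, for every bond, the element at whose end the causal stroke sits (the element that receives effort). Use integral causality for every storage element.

β0 stroke at Sf1  (Sf1 (Sf) sets flow on bond)
β2 stroke at J1  (Se1 fixes effort; stroke away)
β1 stroke at R1  (J1: bond 2 brought effort, rest push out)
β3 stroke at I1  (J1 effort already set via bond 2)

β0 stroke at Sf1
β1 stroke at R1
β2 stroke at J1
β3 stroke at I1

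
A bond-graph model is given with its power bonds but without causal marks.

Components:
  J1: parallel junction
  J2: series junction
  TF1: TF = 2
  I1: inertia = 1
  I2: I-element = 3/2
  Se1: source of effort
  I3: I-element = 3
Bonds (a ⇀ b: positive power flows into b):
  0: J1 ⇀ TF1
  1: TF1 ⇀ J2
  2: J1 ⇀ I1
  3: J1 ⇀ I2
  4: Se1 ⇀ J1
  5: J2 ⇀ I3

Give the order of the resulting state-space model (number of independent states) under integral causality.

β4 stroke→J1  (Se1 fixes effort; stroke away)
β0 stroke→TF1  (J1 effort already set via bond 4)
β2 stroke→I1  (J1 effort already set via bond 4)
β3 stroke→I2  (J1: bond 4 brought effort, rest push out)
β1 stroke→J2  (TF TF1: opposite of bond 0)
β5 stroke→I3  (closing 1-jn rule on J2)

3  (I1, I2, I3 all integral)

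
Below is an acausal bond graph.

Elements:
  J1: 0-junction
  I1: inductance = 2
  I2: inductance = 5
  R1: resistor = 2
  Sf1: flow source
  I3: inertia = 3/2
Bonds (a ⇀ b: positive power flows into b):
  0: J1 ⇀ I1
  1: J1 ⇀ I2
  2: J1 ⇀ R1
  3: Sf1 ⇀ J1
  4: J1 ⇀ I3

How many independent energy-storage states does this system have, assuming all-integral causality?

3  (I1, I2, I3 all integral)

bond 3 →Sf1  (Sf1: flow source, stroke at near end)
bond 0 →I1  (I1 integral (f out))
bond 1 →I2  (I2: I, integral causality)
bond 4 →I3  (prefer integral on I3)
bond 2 →J1  (J1: last free bond brings effort in)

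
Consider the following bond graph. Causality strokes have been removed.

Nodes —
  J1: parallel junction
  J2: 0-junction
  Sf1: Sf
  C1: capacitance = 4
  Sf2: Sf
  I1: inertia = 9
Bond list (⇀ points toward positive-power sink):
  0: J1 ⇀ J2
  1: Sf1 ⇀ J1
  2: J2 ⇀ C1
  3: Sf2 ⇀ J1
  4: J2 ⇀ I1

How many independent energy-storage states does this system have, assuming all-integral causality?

b1 →Sf1  (Sf1: flow source, stroke at near end)
b3 →Sf2  (source Sf2 imposes f)
b0 →J1  (closing 0-jn rule on J1)
b2 →J2  (prefer integral on C1)
b4 →I1  (common-e at J2 fixed by 2)

2  (C1, I1 all integral)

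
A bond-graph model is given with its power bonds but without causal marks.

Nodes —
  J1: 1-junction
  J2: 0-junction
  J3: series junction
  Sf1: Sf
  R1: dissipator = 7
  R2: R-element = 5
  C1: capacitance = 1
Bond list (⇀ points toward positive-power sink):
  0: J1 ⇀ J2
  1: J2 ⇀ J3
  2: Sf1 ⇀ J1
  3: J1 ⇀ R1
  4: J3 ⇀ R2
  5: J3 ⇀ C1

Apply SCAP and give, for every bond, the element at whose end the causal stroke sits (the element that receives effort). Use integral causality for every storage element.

β2 |Sf1  (source Sf1 imposes f)
β0 |J1  (J1: bond 2 brought flow, rest push out)
β3 |J1  (1-jn J1 has f-setter on 2)
β1 |J2  (J2 needs exactly one e-in)
β4 |J3  (common-f at J3 fixed by 1)
β5 |J3  (J3: bond 1 brought flow, rest push out)

β0 stroke at J1
β1 stroke at J2
β2 stroke at Sf1
β3 stroke at J1
β4 stroke at J3
β5 stroke at J3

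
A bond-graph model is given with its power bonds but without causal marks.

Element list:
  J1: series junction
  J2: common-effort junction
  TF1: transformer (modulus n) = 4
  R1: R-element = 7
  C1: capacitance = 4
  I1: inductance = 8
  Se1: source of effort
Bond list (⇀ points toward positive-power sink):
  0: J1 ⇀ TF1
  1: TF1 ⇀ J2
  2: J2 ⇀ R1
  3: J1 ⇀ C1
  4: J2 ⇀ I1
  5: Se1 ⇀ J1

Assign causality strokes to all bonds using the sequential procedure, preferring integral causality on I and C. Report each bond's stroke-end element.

β5 |J1  (Se1 (Se) sets effort on bond)
β3 |J1  (C1 outputs effort q/C1)
β0 |TF1  (J1: last free bond brings flow in)
β1 |J2  (through TF1, causality passes straight; one stroke at TF1)
β2 |R1  (0-jn J2 has e-setter on 1)
β4 |I1  (J2 effort already set via bond 1)

#0 stroke→TF1
#1 stroke→J2
#2 stroke→R1
#3 stroke→J1
#4 stroke→I1
#5 stroke→J1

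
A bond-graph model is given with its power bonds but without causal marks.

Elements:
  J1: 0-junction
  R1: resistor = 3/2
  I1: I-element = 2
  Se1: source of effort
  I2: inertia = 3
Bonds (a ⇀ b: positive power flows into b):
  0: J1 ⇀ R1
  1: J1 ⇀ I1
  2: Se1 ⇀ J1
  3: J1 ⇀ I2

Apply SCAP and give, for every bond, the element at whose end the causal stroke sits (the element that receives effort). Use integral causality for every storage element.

β0 →R1
β1 →I1
β2 →J1
β3 →I2

β2 stroke→J1  (Se1 (Se) sets effort on bond)
β0 stroke→R1  (0-jn J1 has e-setter on 2)
β1 stroke→I1  (0-jn J1 has e-setter on 2)
β3 stroke→I2  (0-jn J1 has e-setter on 2)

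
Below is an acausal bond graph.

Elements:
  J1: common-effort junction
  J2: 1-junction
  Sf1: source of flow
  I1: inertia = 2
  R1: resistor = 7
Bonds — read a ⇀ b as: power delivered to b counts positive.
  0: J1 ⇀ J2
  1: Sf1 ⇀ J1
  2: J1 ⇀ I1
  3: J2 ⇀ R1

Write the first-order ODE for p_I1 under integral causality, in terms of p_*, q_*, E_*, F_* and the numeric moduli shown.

#1 stroke at Sf1  (Sf1: flow source, stroke at near end)
#2 stroke at I1  (prefer integral on I1)
#0 stroke at J1  (closing 0-jn rule on J1)
#3 stroke at J2  (common-f at J2 fixed by 0)

dp_I1/dt = 7*F_Sf1 - 7*p_I1/2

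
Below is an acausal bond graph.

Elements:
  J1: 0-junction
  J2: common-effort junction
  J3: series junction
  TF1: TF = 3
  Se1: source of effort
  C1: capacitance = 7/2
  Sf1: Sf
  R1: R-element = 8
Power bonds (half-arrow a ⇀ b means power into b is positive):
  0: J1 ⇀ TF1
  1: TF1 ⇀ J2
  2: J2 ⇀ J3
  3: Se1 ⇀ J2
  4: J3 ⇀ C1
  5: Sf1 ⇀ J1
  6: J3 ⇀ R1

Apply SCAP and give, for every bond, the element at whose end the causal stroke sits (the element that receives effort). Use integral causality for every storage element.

#0 stroke at J1
#1 stroke at TF1
#2 stroke at J3
#3 stroke at J2
#4 stroke at J3
#5 stroke at Sf1
#6 stroke at R1

#3 stroke→J2  (Se1 fixes effort; stroke away)
#5 stroke→Sf1  (Sf1 fixes flow; stroke at Sf1)
#0 stroke→J1  (only one effort-in slot at J1)
#1 stroke→TF1  (J2 effort already set via bond 3)
#2 stroke→J3  (common-e at J2 fixed by 3)
#4 stroke→J3  (C1 integral (e out))
#6 stroke→R1  (J3: last free bond brings flow in)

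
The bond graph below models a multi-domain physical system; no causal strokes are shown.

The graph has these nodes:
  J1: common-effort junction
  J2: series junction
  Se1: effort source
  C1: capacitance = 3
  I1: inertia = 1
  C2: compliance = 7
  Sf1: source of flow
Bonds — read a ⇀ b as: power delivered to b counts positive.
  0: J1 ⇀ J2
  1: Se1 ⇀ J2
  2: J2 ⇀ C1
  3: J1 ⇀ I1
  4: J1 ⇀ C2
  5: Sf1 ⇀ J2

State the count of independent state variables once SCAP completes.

b1 stroke→J2  (Se1: effort source, stroke at far end)
b5 stroke→Sf1  (source Sf1 imposes f)
b0 stroke→J2  (common-f at J2 fixed by 5)
b2 stroke→J2  (J2: bond 5 brought flow, rest push out)
b3 stroke→I1  (prefer integral on I1)
b4 stroke→J1  (J1: last free bond brings effort in)

3  (C1, C2, I1 all integral)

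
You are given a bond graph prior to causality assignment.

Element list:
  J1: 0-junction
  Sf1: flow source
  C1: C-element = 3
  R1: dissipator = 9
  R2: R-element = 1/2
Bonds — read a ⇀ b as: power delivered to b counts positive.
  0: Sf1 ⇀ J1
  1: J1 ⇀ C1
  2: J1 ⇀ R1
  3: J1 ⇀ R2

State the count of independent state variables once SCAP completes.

1  (C1 all integral)

bond 0 →Sf1  (Sf1 (Sf) sets flow on bond)
bond 1 →J1  (C1 outputs effort q/C1)
bond 2 →R1  (J1 effort already set via bond 1)
bond 3 →R2  (J1 effort already set via bond 1)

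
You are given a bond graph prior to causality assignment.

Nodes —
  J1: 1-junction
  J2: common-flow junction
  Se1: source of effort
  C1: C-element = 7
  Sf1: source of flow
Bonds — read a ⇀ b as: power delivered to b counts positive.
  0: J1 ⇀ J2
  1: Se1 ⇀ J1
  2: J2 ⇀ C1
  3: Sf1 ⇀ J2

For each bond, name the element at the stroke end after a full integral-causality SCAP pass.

#1 →J1  (source Se1 imposes e)
#3 →Sf1  (source Sf1 imposes f)
#0 →J2  (J1 needs exactly one f-in)
#2 →J2  (common-f at J2 fixed by 3)

bond 0 stroke at J2
bond 1 stroke at J1
bond 2 stroke at J2
bond 3 stroke at Sf1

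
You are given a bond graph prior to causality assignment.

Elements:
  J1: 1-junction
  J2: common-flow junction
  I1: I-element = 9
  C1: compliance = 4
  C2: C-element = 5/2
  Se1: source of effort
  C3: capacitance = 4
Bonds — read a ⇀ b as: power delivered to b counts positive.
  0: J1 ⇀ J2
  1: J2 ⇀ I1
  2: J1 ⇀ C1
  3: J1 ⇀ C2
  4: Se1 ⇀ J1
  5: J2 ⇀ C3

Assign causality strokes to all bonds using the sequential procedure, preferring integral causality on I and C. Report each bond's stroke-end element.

b0 |J2
b1 |I1
b2 |J1
b3 |J1
b4 |J1
b5 |J2

β4 →J1  (source Se1 imposes e)
β1 →I1  (I1 outputs flow p/I1)
β0 →J2  (J2: bond 1 brought flow, rest push out)
β5 →J2  (common-f at J2 fixed by 1)
β2 →J1  (J1 flow already set via bond 0)
β3 →J1  (J1: bond 0 brought flow, rest push out)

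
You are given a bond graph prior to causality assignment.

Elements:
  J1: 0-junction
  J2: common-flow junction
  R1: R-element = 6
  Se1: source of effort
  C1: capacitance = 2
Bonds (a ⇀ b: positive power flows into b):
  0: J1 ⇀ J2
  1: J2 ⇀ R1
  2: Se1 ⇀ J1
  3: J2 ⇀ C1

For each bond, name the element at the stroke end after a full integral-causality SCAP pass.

bond 2 |J1  (source Se1 imposes e)
bond 0 |J2  (common-e at J1 fixed by 2)
bond 3 |J2  (C1 integral (e out))
bond 1 |R1  (J2 needs exactly one f-in)

#0 stroke at J2
#1 stroke at R1
#2 stroke at J1
#3 stroke at J2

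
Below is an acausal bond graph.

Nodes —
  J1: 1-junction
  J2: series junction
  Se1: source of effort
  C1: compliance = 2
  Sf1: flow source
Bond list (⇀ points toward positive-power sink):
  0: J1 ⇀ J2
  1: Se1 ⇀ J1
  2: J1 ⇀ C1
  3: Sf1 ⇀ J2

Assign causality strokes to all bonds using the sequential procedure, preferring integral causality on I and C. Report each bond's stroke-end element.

b1 →J1  (source Se1 imposes e)
b3 →Sf1  (Sf1 (Sf) sets flow on bond)
b0 →J2  (J2 flow already set via bond 3)
b2 →J1  (J1: bond 0 brought flow, rest push out)

b0 →J2
b1 →J1
b2 →J1
b3 →Sf1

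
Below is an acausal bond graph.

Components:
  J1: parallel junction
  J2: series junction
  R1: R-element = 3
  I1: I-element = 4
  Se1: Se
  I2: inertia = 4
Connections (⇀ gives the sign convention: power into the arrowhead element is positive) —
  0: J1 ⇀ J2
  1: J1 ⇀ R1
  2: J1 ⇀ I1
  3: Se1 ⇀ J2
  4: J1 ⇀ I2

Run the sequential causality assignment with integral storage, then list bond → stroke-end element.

b0 →J1
b1 →R1
b2 →I1
b3 →J2
b4 →I2

b3 stroke→J2  (Se1 (Se) sets effort on bond)
b0 stroke→J1  (closing 1-jn rule on J2)
b1 stroke→R1  (common-e at J1 fixed by 0)
b2 stroke→I1  (common-e at J1 fixed by 0)
b4 stroke→I2  (J1: bond 0 brought effort, rest push out)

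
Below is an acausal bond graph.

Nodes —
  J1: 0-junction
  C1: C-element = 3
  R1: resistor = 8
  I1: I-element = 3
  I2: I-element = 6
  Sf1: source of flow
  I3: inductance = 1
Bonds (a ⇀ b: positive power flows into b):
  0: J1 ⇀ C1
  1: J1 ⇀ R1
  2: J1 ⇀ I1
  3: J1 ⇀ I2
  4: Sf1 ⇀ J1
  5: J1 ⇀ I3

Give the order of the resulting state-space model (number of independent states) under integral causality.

bond 4 →Sf1  (Sf1 (Sf) sets flow on bond)
bond 0 →J1  (C1 integral (e out))
bond 1 →R1  (0-jn J1 has e-setter on 0)
bond 2 →I1  (0-jn J1 has e-setter on 0)
bond 3 →I2  (0-jn J1 has e-setter on 0)
bond 5 →I3  (common-e at J1 fixed by 0)

4  (C1, I1, I2, I3 all integral)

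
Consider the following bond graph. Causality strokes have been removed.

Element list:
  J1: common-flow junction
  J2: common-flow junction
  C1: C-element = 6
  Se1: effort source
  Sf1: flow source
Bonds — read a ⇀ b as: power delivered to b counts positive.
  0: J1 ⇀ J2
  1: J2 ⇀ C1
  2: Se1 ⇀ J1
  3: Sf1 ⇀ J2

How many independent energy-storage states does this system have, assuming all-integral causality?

b2 stroke at J1  (source Se1 imposes e)
b3 stroke at Sf1  (source Sf1 imposes f)
b0 stroke at J2  (J1 needs exactly one f-in)
b1 stroke at J2  (J2: bond 3 brought flow, rest push out)

1  (C1 all integral)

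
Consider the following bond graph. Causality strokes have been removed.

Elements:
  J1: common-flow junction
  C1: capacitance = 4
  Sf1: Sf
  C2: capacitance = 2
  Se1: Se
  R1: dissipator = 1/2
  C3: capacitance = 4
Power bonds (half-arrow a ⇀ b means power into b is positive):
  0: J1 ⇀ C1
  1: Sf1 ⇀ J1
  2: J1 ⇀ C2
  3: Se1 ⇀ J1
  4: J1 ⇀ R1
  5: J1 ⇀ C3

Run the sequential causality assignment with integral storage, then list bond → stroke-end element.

b0 |J1
b1 |Sf1
b2 |J1
b3 |J1
b4 |J1
b5 |J1

β1 |Sf1  (Sf1 fixes flow; stroke at Sf1)
β3 |J1  (Se1 (Se) sets effort on bond)
β0 |J1  (common-f at J1 fixed by 1)
β2 |J1  (J1 flow already set via bond 1)
β4 |J1  (J1 flow already set via bond 1)
β5 |J1  (J1: bond 1 brought flow, rest push out)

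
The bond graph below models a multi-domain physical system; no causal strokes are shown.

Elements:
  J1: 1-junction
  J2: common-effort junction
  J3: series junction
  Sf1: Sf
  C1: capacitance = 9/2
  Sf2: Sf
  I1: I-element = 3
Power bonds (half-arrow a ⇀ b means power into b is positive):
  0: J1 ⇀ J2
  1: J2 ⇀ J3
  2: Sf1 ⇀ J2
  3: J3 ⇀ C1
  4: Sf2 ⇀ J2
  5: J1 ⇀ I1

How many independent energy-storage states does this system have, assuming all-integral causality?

2  (C1, I1 all integral)

β2 →Sf1  (Sf1 (Sf) sets flow on bond)
β4 →Sf2  (source Sf2 imposes f)
β3 →J3  (C1 outputs effort q/C1)
β1 →J2  (closing 1-jn rule on J3)
β0 →J1  (J2: bond 1 brought effort, rest push out)
β5 →I1  (closing 1-jn rule on J1)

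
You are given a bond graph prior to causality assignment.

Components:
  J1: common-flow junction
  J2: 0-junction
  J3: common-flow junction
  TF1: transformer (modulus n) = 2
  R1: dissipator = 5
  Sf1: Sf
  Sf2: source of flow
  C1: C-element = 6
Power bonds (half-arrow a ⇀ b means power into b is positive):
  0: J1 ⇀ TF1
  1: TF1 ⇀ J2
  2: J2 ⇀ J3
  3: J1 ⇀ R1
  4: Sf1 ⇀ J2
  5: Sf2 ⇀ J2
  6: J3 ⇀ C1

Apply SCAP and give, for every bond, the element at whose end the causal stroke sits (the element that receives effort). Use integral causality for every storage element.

β0 stroke→J1
β1 stroke→TF1
β2 stroke→J2
β3 stroke→R1
β4 stroke→Sf1
β5 stroke→Sf2
β6 stroke→J3

bond 4 stroke→Sf1  (Sf1 fixes flow; stroke at Sf1)
bond 5 stroke→Sf2  (Sf2 fixes flow; stroke at Sf2)
bond 6 stroke→J3  (C1 outputs effort q/C1)
bond 2 stroke→J2  (closing 1-jn rule on J3)
bond 1 stroke→TF1  (J2: bond 2 brought effort, rest push out)
bond 0 stroke→J1  (through TF1, causality passes straight; one stroke at TF1)
bond 3 stroke→R1  (only one flow-in slot at J1)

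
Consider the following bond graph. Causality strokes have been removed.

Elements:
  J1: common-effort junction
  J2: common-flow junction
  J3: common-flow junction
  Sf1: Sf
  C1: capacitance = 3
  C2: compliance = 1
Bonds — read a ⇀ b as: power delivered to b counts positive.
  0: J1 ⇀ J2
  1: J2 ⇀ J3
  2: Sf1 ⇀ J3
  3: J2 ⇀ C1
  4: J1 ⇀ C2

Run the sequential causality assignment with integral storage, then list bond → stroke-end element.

#0 →J2
#1 →J3
#2 →Sf1
#3 →J2
#4 →J1

bond 2 stroke at Sf1  (Sf1: flow source, stroke at near end)
bond 1 stroke at J3  (common-f at J3 fixed by 2)
bond 0 stroke at J2  (common-f at J2 fixed by 1)
bond 3 stroke at J2  (J2: bond 1 brought flow, rest push out)
bond 4 stroke at J1  (J1 needs exactly one e-in)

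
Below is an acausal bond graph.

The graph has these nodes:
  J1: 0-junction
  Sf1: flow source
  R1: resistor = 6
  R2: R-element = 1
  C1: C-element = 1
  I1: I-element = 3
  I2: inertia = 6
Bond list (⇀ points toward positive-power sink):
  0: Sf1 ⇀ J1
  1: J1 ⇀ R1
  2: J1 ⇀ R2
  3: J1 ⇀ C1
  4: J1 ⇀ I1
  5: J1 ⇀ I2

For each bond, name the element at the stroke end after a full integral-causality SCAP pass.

bond 0 stroke at Sf1
bond 1 stroke at R1
bond 2 stroke at R2
bond 3 stroke at J1
bond 4 stroke at I1
bond 5 stroke at I2

b0 stroke→Sf1  (Sf1 fixes flow; stroke at Sf1)
b3 stroke→J1  (prefer integral on C1)
b1 stroke→R1  (J1 effort already set via bond 3)
b2 stroke→R2  (J1: bond 3 brought effort, rest push out)
b4 stroke→I1  (J1: bond 3 brought effort, rest push out)
b5 stroke→I2  (common-e at J1 fixed by 3)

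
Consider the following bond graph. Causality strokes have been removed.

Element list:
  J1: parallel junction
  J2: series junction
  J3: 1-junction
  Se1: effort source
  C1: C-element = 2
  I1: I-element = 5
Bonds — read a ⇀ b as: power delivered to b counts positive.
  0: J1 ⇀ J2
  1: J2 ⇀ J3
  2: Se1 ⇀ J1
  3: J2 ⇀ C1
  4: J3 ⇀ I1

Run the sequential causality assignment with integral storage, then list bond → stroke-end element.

bond 2 →J1  (Se1 (Se) sets effort on bond)
bond 0 →J2  (J1 effort already set via bond 2)
bond 3 →J2  (C1 outputs effort q/C1)
bond 1 →J3  (J2 needs exactly one f-in)
bond 4 →I1  (only one flow-in slot at J3)

b0 →J2
b1 →J3
b2 →J1
b3 →J2
b4 →I1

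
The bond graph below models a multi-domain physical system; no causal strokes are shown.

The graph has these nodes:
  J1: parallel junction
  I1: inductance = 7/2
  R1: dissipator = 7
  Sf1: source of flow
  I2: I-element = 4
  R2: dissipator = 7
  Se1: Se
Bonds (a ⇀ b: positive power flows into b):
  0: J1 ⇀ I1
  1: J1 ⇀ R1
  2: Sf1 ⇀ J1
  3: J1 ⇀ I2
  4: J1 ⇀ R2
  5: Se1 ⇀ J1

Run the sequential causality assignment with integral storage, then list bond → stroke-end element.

β2 →Sf1  (Sf1 (Sf) sets flow on bond)
β5 →J1  (Se1 (Se) sets effort on bond)
β0 →I1  (common-e at J1 fixed by 5)
β1 →R1  (0-jn J1 has e-setter on 5)
β3 →I2  (J1 effort already set via bond 5)
β4 →R2  (common-e at J1 fixed by 5)

β0 stroke at I1
β1 stroke at R1
β2 stroke at Sf1
β3 stroke at I2
β4 stroke at R2
β5 stroke at J1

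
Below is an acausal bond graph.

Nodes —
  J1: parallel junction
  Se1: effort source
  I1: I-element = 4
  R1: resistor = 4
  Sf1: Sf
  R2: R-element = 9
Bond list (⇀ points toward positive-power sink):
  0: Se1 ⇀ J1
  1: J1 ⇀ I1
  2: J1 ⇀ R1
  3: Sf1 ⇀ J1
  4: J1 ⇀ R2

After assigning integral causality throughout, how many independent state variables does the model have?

1  (I1 all integral)

β0 →J1  (Se1: effort source, stroke at far end)
β3 →Sf1  (source Sf1 imposes f)
β1 →I1  (J1: bond 0 brought effort, rest push out)
β2 →R1  (common-e at J1 fixed by 0)
β4 →R2  (J1: bond 0 brought effort, rest push out)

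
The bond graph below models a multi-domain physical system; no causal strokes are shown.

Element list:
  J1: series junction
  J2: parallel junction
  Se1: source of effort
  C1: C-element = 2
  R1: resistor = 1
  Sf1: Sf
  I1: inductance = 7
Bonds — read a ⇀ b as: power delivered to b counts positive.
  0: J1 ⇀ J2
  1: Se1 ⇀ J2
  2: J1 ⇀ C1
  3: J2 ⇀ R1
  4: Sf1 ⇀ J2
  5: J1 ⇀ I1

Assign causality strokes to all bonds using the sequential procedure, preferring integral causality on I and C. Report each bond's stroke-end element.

bond 1 stroke at J2  (source Se1 imposes e)
bond 4 stroke at Sf1  (Sf1: flow source, stroke at near end)
bond 0 stroke at J1  (0-jn J2 has e-setter on 1)
bond 3 stroke at R1  (J2 effort already set via bond 1)
bond 2 stroke at J1  (C1 integral (e out))
bond 5 stroke at I1  (J1 needs exactly one f-in)

b0 |J1
b1 |J2
b2 |J1
b3 |R1
b4 |Sf1
b5 |I1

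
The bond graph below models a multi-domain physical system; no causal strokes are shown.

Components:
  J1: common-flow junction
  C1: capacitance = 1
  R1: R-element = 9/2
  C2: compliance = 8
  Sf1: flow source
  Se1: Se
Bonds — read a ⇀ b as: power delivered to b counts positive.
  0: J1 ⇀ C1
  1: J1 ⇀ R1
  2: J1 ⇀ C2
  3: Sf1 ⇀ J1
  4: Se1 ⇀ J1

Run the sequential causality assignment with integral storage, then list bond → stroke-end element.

b3 →Sf1  (source Sf1 imposes f)
b4 →J1  (source Se1 imposes e)
b0 →J1  (J1: bond 3 brought flow, rest push out)
b1 →J1  (J1 flow already set via bond 3)
b2 →J1  (1-jn J1 has f-setter on 3)

β0 →J1
β1 →J1
β2 →J1
β3 →Sf1
β4 →J1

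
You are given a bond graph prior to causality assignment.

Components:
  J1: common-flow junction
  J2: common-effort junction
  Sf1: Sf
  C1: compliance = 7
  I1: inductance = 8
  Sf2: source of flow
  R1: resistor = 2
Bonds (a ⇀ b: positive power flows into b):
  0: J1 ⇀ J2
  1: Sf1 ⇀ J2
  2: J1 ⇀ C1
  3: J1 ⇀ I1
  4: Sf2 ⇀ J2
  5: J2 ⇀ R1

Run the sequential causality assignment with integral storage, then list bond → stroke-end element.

bond 0 stroke→J1
bond 1 stroke→Sf1
bond 2 stroke→J1
bond 3 stroke→I1
bond 4 stroke→Sf2
bond 5 stroke→J2

#1 →Sf1  (source Sf1 imposes f)
#4 →Sf2  (Sf2 (Sf) sets flow on bond)
#2 →J1  (C1 outputs effort q/C1)
#3 →I1  (I1 integral (f out))
#0 →J1  (1-jn J1 has f-setter on 3)
#5 →J2  (J2: last free bond brings effort in)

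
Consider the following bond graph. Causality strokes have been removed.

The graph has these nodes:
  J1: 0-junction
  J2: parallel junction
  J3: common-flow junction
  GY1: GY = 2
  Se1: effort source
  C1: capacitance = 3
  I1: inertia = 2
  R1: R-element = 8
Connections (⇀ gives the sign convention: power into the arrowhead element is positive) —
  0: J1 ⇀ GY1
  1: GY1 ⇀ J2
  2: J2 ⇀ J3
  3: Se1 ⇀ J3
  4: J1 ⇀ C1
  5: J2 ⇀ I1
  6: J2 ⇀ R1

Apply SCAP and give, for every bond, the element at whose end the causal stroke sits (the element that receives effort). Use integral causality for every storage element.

b0 |GY1
b1 |GY1
b2 |J2
b3 |J3
b4 |J1
b5 |I1
b6 |R1

bond 3 →J3  (Se1: effort source, stroke at far end)
bond 2 →J2  (closing 1-jn rule on J3)
bond 1 →GY1  (J2 effort already set via bond 2)
bond 5 →I1  (common-e at J2 fixed by 2)
bond 6 →R1  (common-e at J2 fixed by 2)
bond 0 →GY1  (through GY1, causality inverts; strokes same side of GY1)
bond 4 →J1  (J1 needs exactly one e-in)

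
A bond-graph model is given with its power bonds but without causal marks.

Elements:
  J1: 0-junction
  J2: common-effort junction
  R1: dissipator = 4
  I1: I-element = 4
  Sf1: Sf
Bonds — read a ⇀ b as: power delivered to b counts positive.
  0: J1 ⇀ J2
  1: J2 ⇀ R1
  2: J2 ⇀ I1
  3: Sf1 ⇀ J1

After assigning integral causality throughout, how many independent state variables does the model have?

b3 |Sf1  (Sf1 (Sf) sets flow on bond)
b0 |J1  (J1: last free bond brings effort in)
b2 |I1  (I1 integral (f out))
b1 |J2  (J2 needs exactly one e-in)

1  (I1 all integral)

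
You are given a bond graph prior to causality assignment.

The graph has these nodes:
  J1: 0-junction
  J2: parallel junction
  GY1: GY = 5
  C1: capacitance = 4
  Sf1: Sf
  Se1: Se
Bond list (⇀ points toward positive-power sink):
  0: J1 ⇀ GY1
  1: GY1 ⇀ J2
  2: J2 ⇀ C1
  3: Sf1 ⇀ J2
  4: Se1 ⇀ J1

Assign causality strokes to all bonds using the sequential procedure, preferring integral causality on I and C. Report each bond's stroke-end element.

b0 |GY1
b1 |GY1
b2 |J2
b3 |Sf1
b4 |J1

bond 3 stroke at Sf1  (Sf1 fixes flow; stroke at Sf1)
bond 4 stroke at J1  (source Se1 imposes e)
bond 0 stroke at GY1  (J1: bond 4 brought effort, rest push out)
bond 1 stroke at GY1  (through GY1, causality inverts; strokes same side of GY1)
bond 2 stroke at J2  (J2: last free bond brings effort in)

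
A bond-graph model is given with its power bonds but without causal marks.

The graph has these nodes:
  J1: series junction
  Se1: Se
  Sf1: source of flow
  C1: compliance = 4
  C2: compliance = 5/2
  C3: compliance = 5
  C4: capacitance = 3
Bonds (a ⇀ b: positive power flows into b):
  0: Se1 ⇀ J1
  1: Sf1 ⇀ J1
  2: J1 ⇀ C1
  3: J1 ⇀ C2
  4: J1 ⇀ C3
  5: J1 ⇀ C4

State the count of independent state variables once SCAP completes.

bond 0 →J1  (Se1 (Se) sets effort on bond)
bond 1 →Sf1  (Sf1 fixes flow; stroke at Sf1)
bond 2 →J1  (J1 flow already set via bond 1)
bond 3 →J1  (common-f at J1 fixed by 1)
bond 4 →J1  (common-f at J1 fixed by 1)
bond 5 →J1  (1-jn J1 has f-setter on 1)

4  (C1, C2, C3, C4 all integral)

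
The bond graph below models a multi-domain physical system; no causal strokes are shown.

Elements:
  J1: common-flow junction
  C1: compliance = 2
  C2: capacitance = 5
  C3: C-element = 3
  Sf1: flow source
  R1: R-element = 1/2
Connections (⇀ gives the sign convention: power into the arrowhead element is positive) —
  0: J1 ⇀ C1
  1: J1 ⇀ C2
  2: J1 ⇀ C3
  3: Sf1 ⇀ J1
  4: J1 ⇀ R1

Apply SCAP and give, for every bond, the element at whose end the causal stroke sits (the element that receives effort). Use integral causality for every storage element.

#0 stroke→J1
#1 stroke→J1
#2 stroke→J1
#3 stroke→Sf1
#4 stroke→J1

#3 |Sf1  (Sf1 fixes flow; stroke at Sf1)
#0 |J1  (1-jn J1 has f-setter on 3)
#1 |J1  (J1: bond 3 brought flow, rest push out)
#2 |J1  (J1: bond 3 brought flow, rest push out)
#4 |J1  (1-jn J1 has f-setter on 3)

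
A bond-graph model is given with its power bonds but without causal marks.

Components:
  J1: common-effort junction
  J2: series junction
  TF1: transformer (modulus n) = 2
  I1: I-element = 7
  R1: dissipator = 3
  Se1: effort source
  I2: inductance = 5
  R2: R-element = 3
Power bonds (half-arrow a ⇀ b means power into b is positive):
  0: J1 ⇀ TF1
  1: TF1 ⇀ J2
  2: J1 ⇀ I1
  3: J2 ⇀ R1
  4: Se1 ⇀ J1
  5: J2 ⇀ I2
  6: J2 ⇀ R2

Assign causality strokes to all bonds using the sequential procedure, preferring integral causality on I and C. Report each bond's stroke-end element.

bond 0 stroke at TF1
bond 1 stroke at J2
bond 2 stroke at I1
bond 3 stroke at J2
bond 4 stroke at J1
bond 5 stroke at I2
bond 6 stroke at J2

#4 stroke→J1  (source Se1 imposes e)
#0 stroke→TF1  (0-jn J1 has e-setter on 4)
#2 stroke→I1  (J1 effort already set via bond 4)
#1 stroke→J2  (TF TF1: opposite of bond 0)
#5 stroke→I2  (I2: I, integral causality)
#3 stroke→J2  (J2: bond 5 brought flow, rest push out)
#6 stroke→J2  (J2: bond 5 brought flow, rest push out)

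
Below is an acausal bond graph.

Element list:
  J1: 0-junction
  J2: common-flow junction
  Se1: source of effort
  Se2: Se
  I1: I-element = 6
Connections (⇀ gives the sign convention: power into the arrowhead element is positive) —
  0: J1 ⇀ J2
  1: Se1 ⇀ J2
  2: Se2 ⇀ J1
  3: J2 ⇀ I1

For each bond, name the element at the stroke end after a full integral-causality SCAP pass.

β1 |J2  (Se1: effort source, stroke at far end)
β2 |J1  (Se2 fixes effort; stroke away)
β0 |J2  (J1: bond 2 brought effort, rest push out)
β3 |I1  (closing 1-jn rule on J2)

b0 stroke at J2
b1 stroke at J2
b2 stroke at J1
b3 stroke at I1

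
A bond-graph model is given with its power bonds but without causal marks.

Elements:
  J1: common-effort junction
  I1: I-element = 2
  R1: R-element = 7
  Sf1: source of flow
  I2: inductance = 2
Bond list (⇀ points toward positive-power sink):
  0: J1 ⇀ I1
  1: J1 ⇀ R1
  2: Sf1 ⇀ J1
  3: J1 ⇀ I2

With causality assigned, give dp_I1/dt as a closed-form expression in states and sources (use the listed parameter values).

bond 2 stroke→Sf1  (Sf1 fixes flow; stroke at Sf1)
bond 0 stroke→I1  (I1 integral (f out))
bond 3 stroke→I2  (I2: I, integral causality)
bond 1 stroke→J1  (only one effort-in slot at J1)

dp_I1/dt = 7*F_Sf1 - 7*p_I1/2 - 7*p_I2/2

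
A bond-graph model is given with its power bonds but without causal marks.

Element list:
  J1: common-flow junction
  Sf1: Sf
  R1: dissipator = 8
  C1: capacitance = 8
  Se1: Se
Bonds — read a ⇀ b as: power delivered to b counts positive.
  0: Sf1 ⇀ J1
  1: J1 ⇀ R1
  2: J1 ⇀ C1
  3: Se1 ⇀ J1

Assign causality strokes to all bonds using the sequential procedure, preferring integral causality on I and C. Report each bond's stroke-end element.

b0 →Sf1  (Sf1 fixes flow; stroke at Sf1)
b3 →J1  (Se1 fixes effort; stroke away)
b1 →J1  (common-f at J1 fixed by 0)
b2 →J1  (J1 flow already set via bond 0)

bond 0 |Sf1
bond 1 |J1
bond 2 |J1
bond 3 |J1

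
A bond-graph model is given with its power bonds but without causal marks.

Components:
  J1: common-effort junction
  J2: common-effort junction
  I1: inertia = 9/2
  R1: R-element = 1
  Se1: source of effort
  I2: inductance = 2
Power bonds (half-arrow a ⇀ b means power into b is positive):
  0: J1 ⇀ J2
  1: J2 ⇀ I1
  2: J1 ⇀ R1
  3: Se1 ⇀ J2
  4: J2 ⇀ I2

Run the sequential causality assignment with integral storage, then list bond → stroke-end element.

#0 →J1
#1 →I1
#2 →R1
#3 →J2
#4 →I2

β3 |J2  (Se1 fixes effort; stroke away)
β0 |J1  (J2: bond 3 brought effort, rest push out)
β1 |I1  (0-jn J2 has e-setter on 3)
β4 |I2  (J2 effort already set via bond 3)
β2 |R1  (common-e at J1 fixed by 0)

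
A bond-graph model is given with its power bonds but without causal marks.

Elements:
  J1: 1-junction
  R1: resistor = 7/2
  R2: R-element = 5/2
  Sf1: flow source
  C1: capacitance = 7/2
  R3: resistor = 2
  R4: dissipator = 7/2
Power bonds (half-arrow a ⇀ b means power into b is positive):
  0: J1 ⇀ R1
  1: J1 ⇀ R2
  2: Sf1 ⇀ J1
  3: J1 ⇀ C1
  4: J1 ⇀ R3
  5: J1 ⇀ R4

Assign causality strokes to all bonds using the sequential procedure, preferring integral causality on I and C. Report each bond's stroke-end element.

#2 stroke→Sf1  (Sf1 fixes flow; stroke at Sf1)
#0 stroke→J1  (common-f at J1 fixed by 2)
#1 stroke→J1  (1-jn J1 has f-setter on 2)
#3 stroke→J1  (1-jn J1 has f-setter on 2)
#4 stroke→J1  (J1 flow already set via bond 2)
#5 stroke→J1  (J1: bond 2 brought flow, rest push out)

#0 stroke at J1
#1 stroke at J1
#2 stroke at Sf1
#3 stroke at J1
#4 stroke at J1
#5 stroke at J1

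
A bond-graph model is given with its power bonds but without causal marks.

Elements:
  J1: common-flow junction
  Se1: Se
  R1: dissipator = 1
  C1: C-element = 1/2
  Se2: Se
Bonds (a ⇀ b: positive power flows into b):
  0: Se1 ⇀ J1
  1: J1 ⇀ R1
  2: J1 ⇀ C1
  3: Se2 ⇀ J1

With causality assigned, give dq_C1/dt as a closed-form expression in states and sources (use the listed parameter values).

dq_C1/dt = E_Se1 + E_Se2 - 2*q_C1

bond 0 stroke at J1  (source Se1 imposes e)
bond 3 stroke at J1  (Se2 fixes effort; stroke away)
bond 2 stroke at J1  (C1 outputs effort q/C1)
bond 1 stroke at R1  (closing 1-jn rule on J1)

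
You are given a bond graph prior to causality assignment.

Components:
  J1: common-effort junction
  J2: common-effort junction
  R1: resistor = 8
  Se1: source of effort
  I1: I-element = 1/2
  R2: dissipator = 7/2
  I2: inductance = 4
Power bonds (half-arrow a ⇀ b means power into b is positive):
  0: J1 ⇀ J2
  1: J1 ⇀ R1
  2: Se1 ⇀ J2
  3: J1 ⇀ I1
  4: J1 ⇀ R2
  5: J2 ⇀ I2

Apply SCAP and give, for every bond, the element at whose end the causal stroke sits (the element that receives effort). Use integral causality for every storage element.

β2 stroke at J2  (source Se1 imposes e)
β0 stroke at J1  (common-e at J2 fixed by 2)
β5 stroke at I2  (common-e at J2 fixed by 2)
β1 stroke at R1  (common-e at J1 fixed by 0)
β3 stroke at I1  (0-jn J1 has e-setter on 0)
β4 stroke at R2  (0-jn J1 has e-setter on 0)

b0 stroke→J1
b1 stroke→R1
b2 stroke→J2
b3 stroke→I1
b4 stroke→R2
b5 stroke→I2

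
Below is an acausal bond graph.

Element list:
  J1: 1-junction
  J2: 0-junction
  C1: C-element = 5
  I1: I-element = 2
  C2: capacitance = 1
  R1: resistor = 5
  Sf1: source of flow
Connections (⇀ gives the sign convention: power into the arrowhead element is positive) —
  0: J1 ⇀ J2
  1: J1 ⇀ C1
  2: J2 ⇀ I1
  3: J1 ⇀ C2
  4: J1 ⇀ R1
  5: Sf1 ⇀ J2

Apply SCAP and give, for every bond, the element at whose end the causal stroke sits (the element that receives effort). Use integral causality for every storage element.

#5 |Sf1  (Sf1 (Sf) sets flow on bond)
#1 |J1  (C1 outputs effort q/C1)
#2 |I1  (I1 outputs flow p/I1)
#0 |J2  (J2: last free bond brings effort in)
#3 |J1  (1-jn J1 has f-setter on 0)
#4 |J1  (J1: bond 0 brought flow, rest push out)

β0 →J2
β1 →J1
β2 →I1
β3 →J1
β4 →J1
β5 →Sf1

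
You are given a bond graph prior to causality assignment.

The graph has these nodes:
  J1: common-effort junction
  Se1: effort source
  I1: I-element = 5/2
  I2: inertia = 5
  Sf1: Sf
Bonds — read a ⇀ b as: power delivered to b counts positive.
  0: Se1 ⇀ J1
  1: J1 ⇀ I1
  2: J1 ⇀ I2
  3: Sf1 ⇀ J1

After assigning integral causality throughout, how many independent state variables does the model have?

bond 0 |J1  (Se1: effort source, stroke at far end)
bond 3 |Sf1  (Sf1 fixes flow; stroke at Sf1)
bond 1 |I1  (J1 effort already set via bond 0)
bond 2 |I2  (J1: bond 0 brought effort, rest push out)

2  (I1, I2 all integral)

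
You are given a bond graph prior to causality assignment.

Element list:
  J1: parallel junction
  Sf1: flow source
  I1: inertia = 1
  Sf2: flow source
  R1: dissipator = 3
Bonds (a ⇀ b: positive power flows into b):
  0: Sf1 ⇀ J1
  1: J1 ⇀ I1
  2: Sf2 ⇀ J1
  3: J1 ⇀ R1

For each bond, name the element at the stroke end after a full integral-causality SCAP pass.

b0 |Sf1
b1 |I1
b2 |Sf2
b3 |J1

b0 stroke at Sf1  (Sf1 (Sf) sets flow on bond)
b2 stroke at Sf2  (Sf2 fixes flow; stroke at Sf2)
b1 stroke at I1  (I1 integral (f out))
b3 stroke at J1  (J1: last free bond brings effort in)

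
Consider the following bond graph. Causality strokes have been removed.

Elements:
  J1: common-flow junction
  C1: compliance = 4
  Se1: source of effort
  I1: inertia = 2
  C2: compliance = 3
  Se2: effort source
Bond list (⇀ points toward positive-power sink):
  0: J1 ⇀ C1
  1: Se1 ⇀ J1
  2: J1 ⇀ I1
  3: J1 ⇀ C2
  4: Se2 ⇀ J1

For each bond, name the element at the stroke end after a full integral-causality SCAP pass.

bond 0 stroke→J1
bond 1 stroke→J1
bond 2 stroke→I1
bond 3 stroke→J1
bond 4 stroke→J1

bond 1 →J1  (Se1: effort source, stroke at far end)
bond 4 →J1  (Se2 (Se) sets effort on bond)
bond 0 →J1  (C1 integral (e out))
bond 2 →I1  (I1 outputs flow p/I1)
bond 3 →J1  (J1: bond 2 brought flow, rest push out)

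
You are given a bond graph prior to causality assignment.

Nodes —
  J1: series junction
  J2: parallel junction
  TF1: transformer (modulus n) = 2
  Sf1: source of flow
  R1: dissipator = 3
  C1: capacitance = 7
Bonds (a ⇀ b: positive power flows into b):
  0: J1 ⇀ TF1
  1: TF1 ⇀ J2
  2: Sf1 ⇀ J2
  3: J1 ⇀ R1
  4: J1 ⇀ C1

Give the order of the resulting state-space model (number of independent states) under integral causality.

1  (C1 all integral)

#2 →Sf1  (Sf1 (Sf) sets flow on bond)
#1 →J2  (J2 needs exactly one e-in)
#0 →TF1  (TF1 one-in-one-out from 1)
#3 →J1  (J1 flow already set via bond 0)
#4 →J1  (J1 flow already set via bond 0)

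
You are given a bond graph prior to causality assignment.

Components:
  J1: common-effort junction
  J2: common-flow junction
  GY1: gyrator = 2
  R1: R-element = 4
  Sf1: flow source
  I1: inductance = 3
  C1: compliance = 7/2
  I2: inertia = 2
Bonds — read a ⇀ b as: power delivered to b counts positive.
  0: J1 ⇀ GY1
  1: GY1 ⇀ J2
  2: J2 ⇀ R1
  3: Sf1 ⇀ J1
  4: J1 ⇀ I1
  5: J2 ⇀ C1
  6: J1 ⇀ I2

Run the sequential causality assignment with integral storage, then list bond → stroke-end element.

#3 stroke→Sf1  (Sf1: flow source, stroke at near end)
#4 stroke→I1  (I1: I, integral causality)
#5 stroke→J2  (prefer integral on C1)
#6 stroke→I2  (I2 integral (f out))
#0 stroke→J1  (J1: last free bond brings effort in)
#1 stroke→J2  (GY1: gyrator matches bond 0)
#2 stroke→R1  (J2: last free bond brings flow in)

bond 0 →J1
bond 1 →J2
bond 2 →R1
bond 3 →Sf1
bond 4 →I1
bond 5 →J2
bond 6 →I2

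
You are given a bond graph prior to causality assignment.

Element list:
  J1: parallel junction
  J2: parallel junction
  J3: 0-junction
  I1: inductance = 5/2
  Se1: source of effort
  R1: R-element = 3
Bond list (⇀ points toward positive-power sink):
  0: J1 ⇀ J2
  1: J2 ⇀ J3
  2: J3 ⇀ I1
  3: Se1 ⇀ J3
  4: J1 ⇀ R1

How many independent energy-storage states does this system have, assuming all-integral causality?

#3 stroke→J3  (Se1: effort source, stroke at far end)
#1 stroke→J2  (0-jn J3 has e-setter on 3)
#2 stroke→I1  (J3 effort already set via bond 3)
#0 stroke→J1  (0-jn J2 has e-setter on 1)
#4 stroke→R1  (0-jn J1 has e-setter on 0)

1  (I1 all integral)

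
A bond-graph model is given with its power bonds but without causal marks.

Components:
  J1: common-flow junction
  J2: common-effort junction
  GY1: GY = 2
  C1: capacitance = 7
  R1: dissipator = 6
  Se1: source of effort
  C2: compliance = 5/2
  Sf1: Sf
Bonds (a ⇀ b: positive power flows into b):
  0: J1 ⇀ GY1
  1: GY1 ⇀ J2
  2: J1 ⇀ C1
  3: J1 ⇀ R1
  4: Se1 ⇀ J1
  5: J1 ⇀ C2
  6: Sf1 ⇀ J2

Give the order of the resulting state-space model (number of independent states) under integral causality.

#4 →J1  (Se1: effort source, stroke at far end)
#6 →Sf1  (source Sf1 imposes f)
#1 →J2  (J2: last free bond brings effort in)
#0 →J1  (GY1 both-in/both-out from 1)
#2 →J1  (C1: C, integral causality)
#5 →J1  (C2 integral (e out))
#3 →R1  (J1: last free bond brings flow in)

2  (C1, C2 all integral)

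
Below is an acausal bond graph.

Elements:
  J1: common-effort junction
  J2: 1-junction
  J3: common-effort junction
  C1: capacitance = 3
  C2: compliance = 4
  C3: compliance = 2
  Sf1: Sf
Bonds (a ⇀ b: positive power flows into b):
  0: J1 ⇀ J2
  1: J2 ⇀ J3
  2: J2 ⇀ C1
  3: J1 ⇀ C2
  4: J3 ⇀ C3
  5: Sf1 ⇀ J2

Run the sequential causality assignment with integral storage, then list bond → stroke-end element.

β5 |Sf1  (Sf1 (Sf) sets flow on bond)
β0 |J2  (common-f at J2 fixed by 5)
β1 |J2  (J2: bond 5 brought flow, rest push out)
β2 |J2  (common-f at J2 fixed by 5)
β4 |J3  (only one effort-in slot at J3)
β3 |J1  (only one effort-in slot at J1)

b0 stroke at J2
b1 stroke at J2
b2 stroke at J2
b3 stroke at J1
b4 stroke at J3
b5 stroke at Sf1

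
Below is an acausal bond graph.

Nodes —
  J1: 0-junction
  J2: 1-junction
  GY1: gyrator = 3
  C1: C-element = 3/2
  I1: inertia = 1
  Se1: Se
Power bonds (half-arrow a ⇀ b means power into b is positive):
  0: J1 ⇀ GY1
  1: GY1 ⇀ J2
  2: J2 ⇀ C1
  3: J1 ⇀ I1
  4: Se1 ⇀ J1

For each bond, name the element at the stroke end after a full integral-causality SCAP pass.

bond 0 →GY1
bond 1 →GY1
bond 2 →J2
bond 3 →I1
bond 4 →J1

#4 →J1  (source Se1 imposes e)
#0 →GY1  (0-jn J1 has e-setter on 4)
#3 →I1  (J1: bond 4 brought effort, rest push out)
#1 →GY1  (through GY1, causality inverts; strokes same side of GY1)
#2 →J2  (1-jn J2 has f-setter on 1)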